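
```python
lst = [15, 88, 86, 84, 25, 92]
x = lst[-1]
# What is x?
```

lst has length 6. Negative index -1 maps to positive index 6 + (-1) = 5. lst[5] = 92.

92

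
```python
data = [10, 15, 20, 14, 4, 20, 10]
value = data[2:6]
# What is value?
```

data has length 7. The slice data[2:6] selects indices [2, 3, 4, 5] (2->20, 3->14, 4->4, 5->20), giving [20, 14, 4, 20].

[20, 14, 4, 20]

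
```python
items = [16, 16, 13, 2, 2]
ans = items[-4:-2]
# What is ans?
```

items has length 5. The slice items[-4:-2] selects indices [1, 2] (1->16, 2->13), giving [16, 13].

[16, 13]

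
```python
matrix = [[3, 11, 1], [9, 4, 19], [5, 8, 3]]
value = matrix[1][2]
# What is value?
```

matrix[1] = [9, 4, 19]. Taking column 2 of that row yields 19.

19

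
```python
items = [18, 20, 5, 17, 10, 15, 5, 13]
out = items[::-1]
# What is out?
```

items has length 8. The slice items[::-1] selects indices [7, 6, 5, 4, 3, 2, 1, 0] (7->13, 6->5, 5->15, 4->10, 3->17, 2->5, 1->20, 0->18), giving [13, 5, 15, 10, 17, 5, 20, 18].

[13, 5, 15, 10, 17, 5, 20, 18]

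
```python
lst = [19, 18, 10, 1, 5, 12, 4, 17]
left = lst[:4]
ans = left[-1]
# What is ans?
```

lst has length 8. The slice lst[:4] selects indices [0, 1, 2, 3] (0->19, 1->18, 2->10, 3->1), giving [19, 18, 10, 1]. So left = [19, 18, 10, 1]. Then left[-1] = 1.

1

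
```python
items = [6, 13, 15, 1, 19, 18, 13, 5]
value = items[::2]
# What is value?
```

items has length 8. The slice items[::2] selects indices [0, 2, 4, 6] (0->6, 2->15, 4->19, 6->13), giving [6, 15, 19, 13].

[6, 15, 19, 13]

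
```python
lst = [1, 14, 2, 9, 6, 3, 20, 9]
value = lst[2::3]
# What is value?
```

lst has length 8. The slice lst[2::3] selects indices [2, 5] (2->2, 5->3), giving [2, 3].

[2, 3]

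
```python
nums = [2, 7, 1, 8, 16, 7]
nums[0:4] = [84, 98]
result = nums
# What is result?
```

nums starts as [2, 7, 1, 8, 16, 7] (length 6). The slice nums[0:4] covers indices [0, 1, 2, 3] with values [2, 7, 1, 8]. Replacing that slice with [84, 98] (different length) produces [84, 98, 16, 7].

[84, 98, 16, 7]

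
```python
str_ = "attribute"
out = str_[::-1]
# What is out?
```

str_ has length 9. The slice str_[::-1] selects indices [8, 7, 6, 5, 4, 3, 2, 1, 0] (8->'e', 7->'t', 6->'u', 5->'b', 4->'i', 3->'r', 2->'t', 1->'t', 0->'a'), giving 'etubirtta'.

'etubirtta'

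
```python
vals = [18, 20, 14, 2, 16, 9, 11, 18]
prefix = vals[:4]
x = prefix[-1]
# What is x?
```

vals has length 8. The slice vals[:4] selects indices [0, 1, 2, 3] (0->18, 1->20, 2->14, 3->2), giving [18, 20, 14, 2]. So prefix = [18, 20, 14, 2]. Then prefix[-1] = 2.

2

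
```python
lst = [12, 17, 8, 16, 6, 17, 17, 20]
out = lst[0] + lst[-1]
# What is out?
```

lst has length 8. lst[0] = 12.
lst has length 8. Negative index -1 maps to positive index 8 + (-1) = 7. lst[7] = 20.
Sum: 12 + 20 = 32.

32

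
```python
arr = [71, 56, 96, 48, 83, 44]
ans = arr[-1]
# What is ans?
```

arr has length 6. Negative index -1 maps to positive index 6 + (-1) = 5. arr[5] = 44.

44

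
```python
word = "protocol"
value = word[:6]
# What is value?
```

word has length 8. The slice word[:6] selects indices [0, 1, 2, 3, 4, 5] (0->'p', 1->'r', 2->'o', 3->'t', 4->'o', 5->'c'), giving 'protoc'.

'protoc'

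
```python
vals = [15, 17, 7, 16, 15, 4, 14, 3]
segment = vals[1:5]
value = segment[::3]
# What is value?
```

vals has length 8. The slice vals[1:5] selects indices [1, 2, 3, 4] (1->17, 2->7, 3->16, 4->15), giving [17, 7, 16, 15]. So segment = [17, 7, 16, 15]. segment has length 4. The slice segment[::3] selects indices [0, 3] (0->17, 3->15), giving [17, 15].

[17, 15]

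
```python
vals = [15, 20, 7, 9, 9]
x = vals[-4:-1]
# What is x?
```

vals has length 5. The slice vals[-4:-1] selects indices [1, 2, 3] (1->20, 2->7, 3->9), giving [20, 7, 9].

[20, 7, 9]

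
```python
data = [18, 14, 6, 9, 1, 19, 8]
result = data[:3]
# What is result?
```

data has length 7. The slice data[:3] selects indices [0, 1, 2] (0->18, 1->14, 2->6), giving [18, 14, 6].

[18, 14, 6]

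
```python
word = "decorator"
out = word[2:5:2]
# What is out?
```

word has length 9. The slice word[2:5:2] selects indices [2, 4] (2->'c', 4->'r'), giving 'cr'.

'cr'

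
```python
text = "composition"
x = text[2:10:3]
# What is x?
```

text has length 11. The slice text[2:10:3] selects indices [2, 5, 8] (2->'m', 5->'s', 8->'i'), giving 'msi'.

'msi'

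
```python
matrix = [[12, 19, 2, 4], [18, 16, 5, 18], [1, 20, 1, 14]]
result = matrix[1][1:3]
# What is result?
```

matrix[1] = [18, 16, 5, 18]. matrix[1] has length 4. The slice matrix[1][1:3] selects indices [1, 2] (1->16, 2->5), giving [16, 5].

[16, 5]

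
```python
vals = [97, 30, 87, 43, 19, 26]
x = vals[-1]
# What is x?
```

vals has length 6. Negative index -1 maps to positive index 6 + (-1) = 5. vals[5] = 26.

26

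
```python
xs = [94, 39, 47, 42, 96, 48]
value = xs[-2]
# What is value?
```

xs has length 6. Negative index -2 maps to positive index 6 + (-2) = 4. xs[4] = 96.

96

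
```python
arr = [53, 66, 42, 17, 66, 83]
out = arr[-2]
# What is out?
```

arr has length 6. Negative index -2 maps to positive index 6 + (-2) = 4. arr[4] = 66.

66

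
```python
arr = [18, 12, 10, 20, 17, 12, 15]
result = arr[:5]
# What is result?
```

arr has length 7. The slice arr[:5] selects indices [0, 1, 2, 3, 4] (0->18, 1->12, 2->10, 3->20, 4->17), giving [18, 12, 10, 20, 17].

[18, 12, 10, 20, 17]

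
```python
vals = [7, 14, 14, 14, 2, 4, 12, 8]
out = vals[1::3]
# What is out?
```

vals has length 8. The slice vals[1::3] selects indices [1, 4, 7] (1->14, 4->2, 7->8), giving [14, 2, 8].

[14, 2, 8]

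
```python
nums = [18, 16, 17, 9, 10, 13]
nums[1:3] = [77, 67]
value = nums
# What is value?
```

nums starts as [18, 16, 17, 9, 10, 13] (length 6). The slice nums[1:3] covers indices [1, 2] with values [16, 17]. Replacing that slice with [77, 67] (same length) produces [18, 77, 67, 9, 10, 13].

[18, 77, 67, 9, 10, 13]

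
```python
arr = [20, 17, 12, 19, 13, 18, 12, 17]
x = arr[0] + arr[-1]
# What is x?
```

arr has length 8. arr[0] = 20.
arr has length 8. Negative index -1 maps to positive index 8 + (-1) = 7. arr[7] = 17.
Sum: 20 + 17 = 37.

37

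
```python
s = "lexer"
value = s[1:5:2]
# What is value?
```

s has length 5. The slice s[1:5:2] selects indices [1, 3] (1->'e', 3->'e'), giving 'ee'.

'ee'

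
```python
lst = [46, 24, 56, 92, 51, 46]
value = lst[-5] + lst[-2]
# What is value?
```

lst has length 6. Negative index -5 maps to positive index 6 + (-5) = 1. lst[1] = 24.
lst has length 6. Negative index -2 maps to positive index 6 + (-2) = 4. lst[4] = 51.
Sum: 24 + 51 = 75.

75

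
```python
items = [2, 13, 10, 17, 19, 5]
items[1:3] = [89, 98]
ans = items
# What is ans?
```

items starts as [2, 13, 10, 17, 19, 5] (length 6). The slice items[1:3] covers indices [1, 2] with values [13, 10]. Replacing that slice with [89, 98] (same length) produces [2, 89, 98, 17, 19, 5].

[2, 89, 98, 17, 19, 5]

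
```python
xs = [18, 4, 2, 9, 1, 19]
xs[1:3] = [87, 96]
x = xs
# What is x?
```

xs starts as [18, 4, 2, 9, 1, 19] (length 6). The slice xs[1:3] covers indices [1, 2] with values [4, 2]. Replacing that slice with [87, 96] (same length) produces [18, 87, 96, 9, 1, 19].

[18, 87, 96, 9, 1, 19]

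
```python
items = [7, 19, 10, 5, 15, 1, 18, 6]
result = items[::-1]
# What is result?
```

items has length 8. The slice items[::-1] selects indices [7, 6, 5, 4, 3, 2, 1, 0] (7->6, 6->18, 5->1, 4->15, 3->5, 2->10, 1->19, 0->7), giving [6, 18, 1, 15, 5, 10, 19, 7].

[6, 18, 1, 15, 5, 10, 19, 7]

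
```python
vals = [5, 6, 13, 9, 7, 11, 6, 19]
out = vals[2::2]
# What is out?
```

vals has length 8. The slice vals[2::2] selects indices [2, 4, 6] (2->13, 4->7, 6->6), giving [13, 7, 6].

[13, 7, 6]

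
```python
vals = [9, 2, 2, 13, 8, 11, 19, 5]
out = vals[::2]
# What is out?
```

vals has length 8. The slice vals[::2] selects indices [0, 2, 4, 6] (0->9, 2->2, 4->8, 6->19), giving [9, 2, 8, 19].

[9, 2, 8, 19]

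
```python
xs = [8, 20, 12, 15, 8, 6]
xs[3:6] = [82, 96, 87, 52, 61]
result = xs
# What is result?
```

xs starts as [8, 20, 12, 15, 8, 6] (length 6). The slice xs[3:6] covers indices [3, 4, 5] with values [15, 8, 6]. Replacing that slice with [82, 96, 87, 52, 61] (different length) produces [8, 20, 12, 82, 96, 87, 52, 61].

[8, 20, 12, 82, 96, 87, 52, 61]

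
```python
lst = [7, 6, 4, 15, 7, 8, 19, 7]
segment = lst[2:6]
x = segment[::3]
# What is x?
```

lst has length 8. The slice lst[2:6] selects indices [2, 3, 4, 5] (2->4, 3->15, 4->7, 5->8), giving [4, 15, 7, 8]. So segment = [4, 15, 7, 8]. segment has length 4. The slice segment[::3] selects indices [0, 3] (0->4, 3->8), giving [4, 8].

[4, 8]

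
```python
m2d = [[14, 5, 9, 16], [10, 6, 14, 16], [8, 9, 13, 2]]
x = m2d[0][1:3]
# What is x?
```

m2d[0] = [14, 5, 9, 16]. m2d[0] has length 4. The slice m2d[0][1:3] selects indices [1, 2] (1->5, 2->9), giving [5, 9].

[5, 9]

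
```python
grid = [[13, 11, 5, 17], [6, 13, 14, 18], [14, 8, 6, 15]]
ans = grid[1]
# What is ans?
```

grid has 3 rows. Row 1 is [6, 13, 14, 18].

[6, 13, 14, 18]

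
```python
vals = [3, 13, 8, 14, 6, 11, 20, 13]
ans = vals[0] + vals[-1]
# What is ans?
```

vals has length 8. vals[0] = 3.
vals has length 8. Negative index -1 maps to positive index 8 + (-1) = 7. vals[7] = 13.
Sum: 3 + 13 = 16.

16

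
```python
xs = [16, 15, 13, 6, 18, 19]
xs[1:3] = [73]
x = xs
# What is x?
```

xs starts as [16, 15, 13, 6, 18, 19] (length 6). The slice xs[1:3] covers indices [1, 2] with values [15, 13]. Replacing that slice with [73] (different length) produces [16, 73, 6, 18, 19].

[16, 73, 6, 18, 19]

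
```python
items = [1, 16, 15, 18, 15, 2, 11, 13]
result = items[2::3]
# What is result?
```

items has length 8. The slice items[2::3] selects indices [2, 5] (2->15, 5->2), giving [15, 2].

[15, 2]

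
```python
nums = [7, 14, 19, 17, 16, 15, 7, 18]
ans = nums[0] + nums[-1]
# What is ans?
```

nums has length 8. nums[0] = 7.
nums has length 8. Negative index -1 maps to positive index 8 + (-1) = 7. nums[7] = 18.
Sum: 7 + 18 = 25.

25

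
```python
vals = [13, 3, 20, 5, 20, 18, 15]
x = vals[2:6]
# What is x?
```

vals has length 7. The slice vals[2:6] selects indices [2, 3, 4, 5] (2->20, 3->5, 4->20, 5->18), giving [20, 5, 20, 18].

[20, 5, 20, 18]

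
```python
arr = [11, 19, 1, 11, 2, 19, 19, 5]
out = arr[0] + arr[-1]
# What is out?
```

arr has length 8. arr[0] = 11.
arr has length 8. Negative index -1 maps to positive index 8 + (-1) = 7. arr[7] = 5.
Sum: 11 + 5 = 16.

16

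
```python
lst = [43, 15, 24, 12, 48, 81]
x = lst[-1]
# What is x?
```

lst has length 6. Negative index -1 maps to positive index 6 + (-1) = 5. lst[5] = 81.

81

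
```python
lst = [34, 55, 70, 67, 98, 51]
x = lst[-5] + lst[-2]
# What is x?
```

lst has length 6. Negative index -5 maps to positive index 6 + (-5) = 1. lst[1] = 55.
lst has length 6. Negative index -2 maps to positive index 6 + (-2) = 4. lst[4] = 98.
Sum: 55 + 98 = 153.

153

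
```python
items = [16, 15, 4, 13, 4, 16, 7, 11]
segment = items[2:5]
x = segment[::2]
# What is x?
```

items has length 8. The slice items[2:5] selects indices [2, 3, 4] (2->4, 3->13, 4->4), giving [4, 13, 4]. So segment = [4, 13, 4]. segment has length 3. The slice segment[::2] selects indices [0, 2] (0->4, 2->4), giving [4, 4].

[4, 4]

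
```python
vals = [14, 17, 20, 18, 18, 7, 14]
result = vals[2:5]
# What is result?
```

vals has length 7. The slice vals[2:5] selects indices [2, 3, 4] (2->20, 3->18, 4->18), giving [20, 18, 18].

[20, 18, 18]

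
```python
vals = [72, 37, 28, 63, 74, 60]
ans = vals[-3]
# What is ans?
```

vals has length 6. Negative index -3 maps to positive index 6 + (-3) = 3. vals[3] = 63.

63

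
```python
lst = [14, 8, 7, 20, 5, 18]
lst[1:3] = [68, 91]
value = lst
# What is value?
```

lst starts as [14, 8, 7, 20, 5, 18] (length 6). The slice lst[1:3] covers indices [1, 2] with values [8, 7]. Replacing that slice with [68, 91] (same length) produces [14, 68, 91, 20, 5, 18].

[14, 68, 91, 20, 5, 18]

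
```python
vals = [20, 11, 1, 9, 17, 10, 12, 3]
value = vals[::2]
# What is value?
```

vals has length 8. The slice vals[::2] selects indices [0, 2, 4, 6] (0->20, 2->1, 4->17, 6->12), giving [20, 1, 17, 12].

[20, 1, 17, 12]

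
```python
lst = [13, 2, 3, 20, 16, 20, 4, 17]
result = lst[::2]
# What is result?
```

lst has length 8. The slice lst[::2] selects indices [0, 2, 4, 6] (0->13, 2->3, 4->16, 6->4), giving [13, 3, 16, 4].

[13, 3, 16, 4]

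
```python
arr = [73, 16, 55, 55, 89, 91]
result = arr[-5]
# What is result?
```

arr has length 6. Negative index -5 maps to positive index 6 + (-5) = 1. arr[1] = 16.

16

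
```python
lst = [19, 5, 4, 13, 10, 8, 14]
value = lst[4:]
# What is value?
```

lst has length 7. The slice lst[4:] selects indices [4, 5, 6] (4->10, 5->8, 6->14), giving [10, 8, 14].

[10, 8, 14]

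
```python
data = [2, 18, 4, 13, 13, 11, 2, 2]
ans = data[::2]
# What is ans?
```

data has length 8. The slice data[::2] selects indices [0, 2, 4, 6] (0->2, 2->4, 4->13, 6->2), giving [2, 4, 13, 2].

[2, 4, 13, 2]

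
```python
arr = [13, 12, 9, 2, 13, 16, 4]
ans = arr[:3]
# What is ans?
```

arr has length 7. The slice arr[:3] selects indices [0, 1, 2] (0->13, 1->12, 2->9), giving [13, 12, 9].

[13, 12, 9]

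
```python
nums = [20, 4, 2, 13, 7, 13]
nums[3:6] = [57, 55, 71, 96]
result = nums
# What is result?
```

nums starts as [20, 4, 2, 13, 7, 13] (length 6). The slice nums[3:6] covers indices [3, 4, 5] with values [13, 7, 13]. Replacing that slice with [57, 55, 71, 96] (different length) produces [20, 4, 2, 57, 55, 71, 96].

[20, 4, 2, 57, 55, 71, 96]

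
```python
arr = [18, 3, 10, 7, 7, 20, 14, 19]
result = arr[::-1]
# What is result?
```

arr has length 8. The slice arr[::-1] selects indices [7, 6, 5, 4, 3, 2, 1, 0] (7->19, 6->14, 5->20, 4->7, 3->7, 2->10, 1->3, 0->18), giving [19, 14, 20, 7, 7, 10, 3, 18].

[19, 14, 20, 7, 7, 10, 3, 18]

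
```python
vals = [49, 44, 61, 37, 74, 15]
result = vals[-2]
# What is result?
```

vals has length 6. Negative index -2 maps to positive index 6 + (-2) = 4. vals[4] = 74.

74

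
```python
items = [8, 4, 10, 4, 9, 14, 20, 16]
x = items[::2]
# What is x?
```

items has length 8. The slice items[::2] selects indices [0, 2, 4, 6] (0->8, 2->10, 4->9, 6->20), giving [8, 10, 9, 20].

[8, 10, 9, 20]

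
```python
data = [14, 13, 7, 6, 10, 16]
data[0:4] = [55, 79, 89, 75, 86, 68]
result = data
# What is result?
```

data starts as [14, 13, 7, 6, 10, 16] (length 6). The slice data[0:4] covers indices [0, 1, 2, 3] with values [14, 13, 7, 6]. Replacing that slice with [55, 79, 89, 75, 86, 68] (different length) produces [55, 79, 89, 75, 86, 68, 10, 16].

[55, 79, 89, 75, 86, 68, 10, 16]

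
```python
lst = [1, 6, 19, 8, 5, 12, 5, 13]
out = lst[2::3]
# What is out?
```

lst has length 8. The slice lst[2::3] selects indices [2, 5] (2->19, 5->12), giving [19, 12].

[19, 12]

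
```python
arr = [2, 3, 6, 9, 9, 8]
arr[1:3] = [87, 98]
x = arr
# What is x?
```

arr starts as [2, 3, 6, 9, 9, 8] (length 6). The slice arr[1:3] covers indices [1, 2] with values [3, 6]. Replacing that slice with [87, 98] (same length) produces [2, 87, 98, 9, 9, 8].

[2, 87, 98, 9, 9, 8]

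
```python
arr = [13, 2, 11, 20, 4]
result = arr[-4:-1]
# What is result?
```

arr has length 5. The slice arr[-4:-1] selects indices [1, 2, 3] (1->2, 2->11, 3->20), giving [2, 11, 20].

[2, 11, 20]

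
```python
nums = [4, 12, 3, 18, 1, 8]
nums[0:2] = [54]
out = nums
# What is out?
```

nums starts as [4, 12, 3, 18, 1, 8] (length 6). The slice nums[0:2] covers indices [0, 1] with values [4, 12]. Replacing that slice with [54] (different length) produces [54, 3, 18, 1, 8].

[54, 3, 18, 1, 8]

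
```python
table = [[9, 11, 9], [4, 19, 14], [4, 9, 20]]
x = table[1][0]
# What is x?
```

table[1] = [4, 19, 14]. Taking column 0 of that row yields 4.

4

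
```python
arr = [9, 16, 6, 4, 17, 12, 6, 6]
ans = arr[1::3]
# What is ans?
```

arr has length 8. The slice arr[1::3] selects indices [1, 4, 7] (1->16, 4->17, 7->6), giving [16, 17, 6].

[16, 17, 6]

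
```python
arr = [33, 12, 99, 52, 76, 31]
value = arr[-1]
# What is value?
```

arr has length 6. Negative index -1 maps to positive index 6 + (-1) = 5. arr[5] = 31.

31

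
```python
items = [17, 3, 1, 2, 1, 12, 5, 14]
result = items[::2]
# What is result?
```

items has length 8. The slice items[::2] selects indices [0, 2, 4, 6] (0->17, 2->1, 4->1, 6->5), giving [17, 1, 1, 5].

[17, 1, 1, 5]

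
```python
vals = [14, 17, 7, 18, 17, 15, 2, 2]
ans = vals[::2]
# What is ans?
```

vals has length 8. The slice vals[::2] selects indices [0, 2, 4, 6] (0->14, 2->7, 4->17, 6->2), giving [14, 7, 17, 2].

[14, 7, 17, 2]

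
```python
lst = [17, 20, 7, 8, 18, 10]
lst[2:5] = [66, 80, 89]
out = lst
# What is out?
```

lst starts as [17, 20, 7, 8, 18, 10] (length 6). The slice lst[2:5] covers indices [2, 3, 4] with values [7, 8, 18]. Replacing that slice with [66, 80, 89] (same length) produces [17, 20, 66, 80, 89, 10].

[17, 20, 66, 80, 89, 10]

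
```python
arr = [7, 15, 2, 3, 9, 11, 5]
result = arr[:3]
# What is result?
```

arr has length 7. The slice arr[:3] selects indices [0, 1, 2] (0->7, 1->15, 2->2), giving [7, 15, 2].

[7, 15, 2]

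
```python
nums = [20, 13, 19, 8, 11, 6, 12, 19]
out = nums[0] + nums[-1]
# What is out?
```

nums has length 8. nums[0] = 20.
nums has length 8. Negative index -1 maps to positive index 8 + (-1) = 7. nums[7] = 19.
Sum: 20 + 19 = 39.

39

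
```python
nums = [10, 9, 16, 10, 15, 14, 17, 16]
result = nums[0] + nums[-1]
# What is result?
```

nums has length 8. nums[0] = 10.
nums has length 8. Negative index -1 maps to positive index 8 + (-1) = 7. nums[7] = 16.
Sum: 10 + 16 = 26.

26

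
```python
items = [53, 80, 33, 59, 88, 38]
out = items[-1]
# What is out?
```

items has length 6. Negative index -1 maps to positive index 6 + (-1) = 5. items[5] = 38.

38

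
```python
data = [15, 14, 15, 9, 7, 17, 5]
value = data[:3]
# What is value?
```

data has length 7. The slice data[:3] selects indices [0, 1, 2] (0->15, 1->14, 2->15), giving [15, 14, 15].

[15, 14, 15]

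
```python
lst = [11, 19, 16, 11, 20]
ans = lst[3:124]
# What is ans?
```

lst has length 5. The slice lst[3:124] selects indices [3, 4] (3->11, 4->20), giving [11, 20].

[11, 20]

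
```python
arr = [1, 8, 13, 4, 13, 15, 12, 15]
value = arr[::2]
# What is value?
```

arr has length 8. The slice arr[::2] selects indices [0, 2, 4, 6] (0->1, 2->13, 4->13, 6->12), giving [1, 13, 13, 12].

[1, 13, 13, 12]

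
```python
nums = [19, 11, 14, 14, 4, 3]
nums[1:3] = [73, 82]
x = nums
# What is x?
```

nums starts as [19, 11, 14, 14, 4, 3] (length 6). The slice nums[1:3] covers indices [1, 2] with values [11, 14]. Replacing that slice with [73, 82] (same length) produces [19, 73, 82, 14, 4, 3].

[19, 73, 82, 14, 4, 3]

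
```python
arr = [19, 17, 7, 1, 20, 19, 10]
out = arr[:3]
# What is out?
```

arr has length 7. The slice arr[:3] selects indices [0, 1, 2] (0->19, 1->17, 2->7), giving [19, 17, 7].

[19, 17, 7]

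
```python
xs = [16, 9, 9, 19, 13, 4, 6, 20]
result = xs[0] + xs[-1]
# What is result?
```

xs has length 8. xs[0] = 16.
xs has length 8. Negative index -1 maps to positive index 8 + (-1) = 7. xs[7] = 20.
Sum: 16 + 20 = 36.

36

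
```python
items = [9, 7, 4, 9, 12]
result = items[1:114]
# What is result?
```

items has length 5. The slice items[1:114] selects indices [1, 2, 3, 4] (1->7, 2->4, 3->9, 4->12), giving [7, 4, 9, 12].

[7, 4, 9, 12]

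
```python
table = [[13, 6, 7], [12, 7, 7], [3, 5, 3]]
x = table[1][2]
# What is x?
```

table[1] = [12, 7, 7]. Taking column 2 of that row yields 7.

7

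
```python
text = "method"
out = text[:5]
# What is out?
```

text has length 6. The slice text[:5] selects indices [0, 1, 2, 3, 4] (0->'m', 1->'e', 2->'t', 3->'h', 4->'o'), giving 'metho'.

'metho'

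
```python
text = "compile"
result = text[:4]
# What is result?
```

text has length 7. The slice text[:4] selects indices [0, 1, 2, 3] (0->'c', 1->'o', 2->'m', 3->'p'), giving 'comp'.

'comp'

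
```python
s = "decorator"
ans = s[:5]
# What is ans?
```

s has length 9. The slice s[:5] selects indices [0, 1, 2, 3, 4] (0->'d', 1->'e', 2->'c', 3->'o', 4->'r'), giving 'decor'.

'decor'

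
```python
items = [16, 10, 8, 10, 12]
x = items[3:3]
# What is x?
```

items has length 5. The slice items[3:3] resolves to an empty index range, so the result is [].

[]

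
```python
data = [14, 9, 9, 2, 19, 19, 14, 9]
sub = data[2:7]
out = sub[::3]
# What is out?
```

data has length 8. The slice data[2:7] selects indices [2, 3, 4, 5, 6] (2->9, 3->2, 4->19, 5->19, 6->14), giving [9, 2, 19, 19, 14]. So sub = [9, 2, 19, 19, 14]. sub has length 5. The slice sub[::3] selects indices [0, 3] (0->9, 3->19), giving [9, 19].

[9, 19]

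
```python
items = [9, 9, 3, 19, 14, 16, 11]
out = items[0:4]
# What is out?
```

items has length 7. The slice items[0:4] selects indices [0, 1, 2, 3] (0->9, 1->9, 2->3, 3->19), giving [9, 9, 3, 19].

[9, 9, 3, 19]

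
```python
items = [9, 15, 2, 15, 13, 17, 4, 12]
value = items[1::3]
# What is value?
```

items has length 8. The slice items[1::3] selects indices [1, 4, 7] (1->15, 4->13, 7->12), giving [15, 13, 12].

[15, 13, 12]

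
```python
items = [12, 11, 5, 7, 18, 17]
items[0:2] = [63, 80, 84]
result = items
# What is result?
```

items starts as [12, 11, 5, 7, 18, 17] (length 6). The slice items[0:2] covers indices [0, 1] with values [12, 11]. Replacing that slice with [63, 80, 84] (different length) produces [63, 80, 84, 5, 7, 18, 17].

[63, 80, 84, 5, 7, 18, 17]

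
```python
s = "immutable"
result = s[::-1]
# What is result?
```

s has length 9. The slice s[::-1] selects indices [8, 7, 6, 5, 4, 3, 2, 1, 0] (8->'e', 7->'l', 6->'b', 5->'a', 4->'t', 3->'u', 2->'m', 1->'m', 0->'i'), giving 'elbatummi'.

'elbatummi'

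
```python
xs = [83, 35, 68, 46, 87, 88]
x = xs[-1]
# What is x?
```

xs has length 6. Negative index -1 maps to positive index 6 + (-1) = 5. xs[5] = 88.

88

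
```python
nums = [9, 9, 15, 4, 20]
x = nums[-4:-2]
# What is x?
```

nums has length 5. The slice nums[-4:-2] selects indices [1, 2] (1->9, 2->15), giving [9, 15].

[9, 15]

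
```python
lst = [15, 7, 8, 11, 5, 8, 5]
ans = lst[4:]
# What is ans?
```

lst has length 7. The slice lst[4:] selects indices [4, 5, 6] (4->5, 5->8, 6->5), giving [5, 8, 5].

[5, 8, 5]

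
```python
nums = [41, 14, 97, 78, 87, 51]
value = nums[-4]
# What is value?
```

nums has length 6. Negative index -4 maps to positive index 6 + (-4) = 2. nums[2] = 97.

97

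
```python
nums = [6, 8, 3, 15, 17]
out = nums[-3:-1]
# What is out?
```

nums has length 5. The slice nums[-3:-1] selects indices [2, 3] (2->3, 3->15), giving [3, 15].

[3, 15]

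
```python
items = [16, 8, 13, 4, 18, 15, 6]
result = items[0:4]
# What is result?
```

items has length 7. The slice items[0:4] selects indices [0, 1, 2, 3] (0->16, 1->8, 2->13, 3->4), giving [16, 8, 13, 4].

[16, 8, 13, 4]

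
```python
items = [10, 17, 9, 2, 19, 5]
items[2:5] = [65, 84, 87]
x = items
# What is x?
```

items starts as [10, 17, 9, 2, 19, 5] (length 6). The slice items[2:5] covers indices [2, 3, 4] with values [9, 2, 19]. Replacing that slice with [65, 84, 87] (same length) produces [10, 17, 65, 84, 87, 5].

[10, 17, 65, 84, 87, 5]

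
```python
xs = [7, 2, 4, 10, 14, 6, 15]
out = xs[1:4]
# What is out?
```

xs has length 7. The slice xs[1:4] selects indices [1, 2, 3] (1->2, 2->4, 3->10), giving [2, 4, 10].

[2, 4, 10]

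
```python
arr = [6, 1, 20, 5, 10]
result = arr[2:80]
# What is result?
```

arr has length 5. The slice arr[2:80] selects indices [2, 3, 4] (2->20, 3->5, 4->10), giving [20, 5, 10].

[20, 5, 10]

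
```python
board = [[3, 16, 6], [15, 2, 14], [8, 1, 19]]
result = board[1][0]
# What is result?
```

board[1] = [15, 2, 14]. Taking column 0 of that row yields 15.

15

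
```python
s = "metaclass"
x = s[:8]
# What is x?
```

s has length 9. The slice s[:8] selects indices [0, 1, 2, 3, 4, 5, 6, 7] (0->'m', 1->'e', 2->'t', 3->'a', 4->'c', 5->'l', 6->'a', 7->'s'), giving 'metaclas'.

'metaclas'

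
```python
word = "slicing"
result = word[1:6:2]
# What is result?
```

word has length 7. The slice word[1:6:2] selects indices [1, 3, 5] (1->'l', 3->'c', 5->'n'), giving 'lcn'.

'lcn'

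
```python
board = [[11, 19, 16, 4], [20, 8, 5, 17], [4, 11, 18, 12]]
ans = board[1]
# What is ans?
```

board has 3 rows. Row 1 is [20, 8, 5, 17].

[20, 8, 5, 17]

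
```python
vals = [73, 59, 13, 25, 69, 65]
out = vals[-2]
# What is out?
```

vals has length 6. Negative index -2 maps to positive index 6 + (-2) = 4. vals[4] = 69.

69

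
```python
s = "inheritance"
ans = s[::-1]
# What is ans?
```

s has length 11. The slice s[::-1] selects indices [10, 9, 8, 7, 6, 5, 4, 3, 2, 1, 0] (10->'e', 9->'c', 8->'n', 7->'a', 6->'t', 5->'i', 4->'r', 3->'e', 2->'h', 1->'n', 0->'i'), giving 'ecnatirehni'.

'ecnatirehni'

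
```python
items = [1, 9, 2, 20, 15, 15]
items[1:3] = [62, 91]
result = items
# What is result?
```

items starts as [1, 9, 2, 20, 15, 15] (length 6). The slice items[1:3] covers indices [1, 2] with values [9, 2]. Replacing that slice with [62, 91] (same length) produces [1, 62, 91, 20, 15, 15].

[1, 62, 91, 20, 15, 15]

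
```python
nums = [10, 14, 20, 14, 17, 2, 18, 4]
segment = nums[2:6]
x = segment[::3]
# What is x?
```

nums has length 8. The slice nums[2:6] selects indices [2, 3, 4, 5] (2->20, 3->14, 4->17, 5->2), giving [20, 14, 17, 2]. So segment = [20, 14, 17, 2]. segment has length 4. The slice segment[::3] selects indices [0, 3] (0->20, 3->2), giving [20, 2].

[20, 2]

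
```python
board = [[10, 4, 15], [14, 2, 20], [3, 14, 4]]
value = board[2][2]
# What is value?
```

board[2] = [3, 14, 4]. Taking column 2 of that row yields 4.

4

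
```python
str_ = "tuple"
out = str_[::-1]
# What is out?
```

str_ has length 5. The slice str_[::-1] selects indices [4, 3, 2, 1, 0] (4->'e', 3->'l', 2->'p', 1->'u', 0->'t'), giving 'elput'.

'elput'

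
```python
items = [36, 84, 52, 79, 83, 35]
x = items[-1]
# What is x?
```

items has length 6. Negative index -1 maps to positive index 6 + (-1) = 5. items[5] = 35.

35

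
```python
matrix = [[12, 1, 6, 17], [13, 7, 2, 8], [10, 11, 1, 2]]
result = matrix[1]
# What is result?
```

matrix has 3 rows. Row 1 is [13, 7, 2, 8].

[13, 7, 2, 8]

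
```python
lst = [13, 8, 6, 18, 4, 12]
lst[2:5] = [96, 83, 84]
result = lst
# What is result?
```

lst starts as [13, 8, 6, 18, 4, 12] (length 6). The slice lst[2:5] covers indices [2, 3, 4] with values [6, 18, 4]. Replacing that slice with [96, 83, 84] (same length) produces [13, 8, 96, 83, 84, 12].

[13, 8, 96, 83, 84, 12]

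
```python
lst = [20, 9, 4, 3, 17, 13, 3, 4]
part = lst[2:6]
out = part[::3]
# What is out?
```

lst has length 8. The slice lst[2:6] selects indices [2, 3, 4, 5] (2->4, 3->3, 4->17, 5->13), giving [4, 3, 17, 13]. So part = [4, 3, 17, 13]. part has length 4. The slice part[::3] selects indices [0, 3] (0->4, 3->13), giving [4, 13].

[4, 13]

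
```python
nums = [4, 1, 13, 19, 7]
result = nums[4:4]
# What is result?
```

nums has length 5. The slice nums[4:4] resolves to an empty index range, so the result is [].

[]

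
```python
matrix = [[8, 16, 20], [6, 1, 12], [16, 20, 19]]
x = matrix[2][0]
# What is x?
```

matrix[2] = [16, 20, 19]. Taking column 0 of that row yields 16.

16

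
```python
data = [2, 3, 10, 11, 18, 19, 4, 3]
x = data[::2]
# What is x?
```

data has length 8. The slice data[::2] selects indices [0, 2, 4, 6] (0->2, 2->10, 4->18, 6->4), giving [2, 10, 18, 4].

[2, 10, 18, 4]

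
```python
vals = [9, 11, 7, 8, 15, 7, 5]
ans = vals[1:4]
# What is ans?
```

vals has length 7. The slice vals[1:4] selects indices [1, 2, 3] (1->11, 2->7, 3->8), giving [11, 7, 8].

[11, 7, 8]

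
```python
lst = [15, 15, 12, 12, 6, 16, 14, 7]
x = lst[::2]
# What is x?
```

lst has length 8. The slice lst[::2] selects indices [0, 2, 4, 6] (0->15, 2->12, 4->6, 6->14), giving [15, 12, 6, 14].

[15, 12, 6, 14]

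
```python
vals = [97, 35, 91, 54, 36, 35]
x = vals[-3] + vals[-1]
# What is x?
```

vals has length 6. Negative index -3 maps to positive index 6 + (-3) = 3. vals[3] = 54.
vals has length 6. Negative index -1 maps to positive index 6 + (-1) = 5. vals[5] = 35.
Sum: 54 + 35 = 89.

89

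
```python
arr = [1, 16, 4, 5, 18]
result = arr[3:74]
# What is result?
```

arr has length 5. The slice arr[3:74] selects indices [3, 4] (3->5, 4->18), giving [5, 18].

[5, 18]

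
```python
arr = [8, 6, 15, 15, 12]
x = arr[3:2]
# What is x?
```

arr has length 5. The slice arr[3:2] resolves to an empty index range, so the result is [].

[]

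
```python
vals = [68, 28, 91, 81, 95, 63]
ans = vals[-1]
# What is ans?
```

vals has length 6. Negative index -1 maps to positive index 6 + (-1) = 5. vals[5] = 63.

63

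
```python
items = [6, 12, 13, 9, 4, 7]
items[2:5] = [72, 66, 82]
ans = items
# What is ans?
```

items starts as [6, 12, 13, 9, 4, 7] (length 6). The slice items[2:5] covers indices [2, 3, 4] with values [13, 9, 4]. Replacing that slice with [72, 66, 82] (same length) produces [6, 12, 72, 66, 82, 7].

[6, 12, 72, 66, 82, 7]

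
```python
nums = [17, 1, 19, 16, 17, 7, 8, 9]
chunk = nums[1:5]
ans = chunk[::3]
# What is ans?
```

nums has length 8. The slice nums[1:5] selects indices [1, 2, 3, 4] (1->1, 2->19, 3->16, 4->17), giving [1, 19, 16, 17]. So chunk = [1, 19, 16, 17]. chunk has length 4. The slice chunk[::3] selects indices [0, 3] (0->1, 3->17), giving [1, 17].

[1, 17]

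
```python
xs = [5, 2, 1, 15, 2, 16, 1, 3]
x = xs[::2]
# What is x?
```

xs has length 8. The slice xs[::2] selects indices [0, 2, 4, 6] (0->5, 2->1, 4->2, 6->1), giving [5, 1, 2, 1].

[5, 1, 2, 1]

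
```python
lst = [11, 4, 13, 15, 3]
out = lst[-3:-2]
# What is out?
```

lst has length 5. The slice lst[-3:-2] selects indices [2] (2->13), giving [13].

[13]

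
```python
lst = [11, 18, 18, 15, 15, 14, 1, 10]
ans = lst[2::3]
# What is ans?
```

lst has length 8. The slice lst[2::3] selects indices [2, 5] (2->18, 5->14), giving [18, 14].

[18, 14]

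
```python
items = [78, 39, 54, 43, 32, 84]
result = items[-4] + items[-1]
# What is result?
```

items has length 6. Negative index -4 maps to positive index 6 + (-4) = 2. items[2] = 54.
items has length 6. Negative index -1 maps to positive index 6 + (-1) = 5. items[5] = 84.
Sum: 54 + 84 = 138.

138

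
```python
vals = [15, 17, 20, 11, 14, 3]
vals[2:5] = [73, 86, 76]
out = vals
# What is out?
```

vals starts as [15, 17, 20, 11, 14, 3] (length 6). The slice vals[2:5] covers indices [2, 3, 4] with values [20, 11, 14]. Replacing that slice with [73, 86, 76] (same length) produces [15, 17, 73, 86, 76, 3].

[15, 17, 73, 86, 76, 3]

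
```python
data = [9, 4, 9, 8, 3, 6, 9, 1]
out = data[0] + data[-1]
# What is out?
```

data has length 8. data[0] = 9.
data has length 8. Negative index -1 maps to positive index 8 + (-1) = 7. data[7] = 1.
Sum: 9 + 1 = 10.

10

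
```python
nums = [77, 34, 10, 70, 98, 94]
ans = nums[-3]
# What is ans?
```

nums has length 6. Negative index -3 maps to positive index 6 + (-3) = 3. nums[3] = 70.

70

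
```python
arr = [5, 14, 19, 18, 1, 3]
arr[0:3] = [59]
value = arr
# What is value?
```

arr starts as [5, 14, 19, 18, 1, 3] (length 6). The slice arr[0:3] covers indices [0, 1, 2] with values [5, 14, 19]. Replacing that slice with [59] (different length) produces [59, 18, 1, 3].

[59, 18, 1, 3]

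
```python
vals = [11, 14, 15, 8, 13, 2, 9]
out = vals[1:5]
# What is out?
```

vals has length 7. The slice vals[1:5] selects indices [1, 2, 3, 4] (1->14, 2->15, 3->8, 4->13), giving [14, 15, 8, 13].

[14, 15, 8, 13]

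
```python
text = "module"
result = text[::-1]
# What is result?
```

text has length 6. The slice text[::-1] selects indices [5, 4, 3, 2, 1, 0] (5->'e', 4->'l', 3->'u', 2->'d', 1->'o', 0->'m'), giving 'eludom'.

'eludom'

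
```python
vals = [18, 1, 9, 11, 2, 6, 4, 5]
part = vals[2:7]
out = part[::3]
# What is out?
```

vals has length 8. The slice vals[2:7] selects indices [2, 3, 4, 5, 6] (2->9, 3->11, 4->2, 5->6, 6->4), giving [9, 11, 2, 6, 4]. So part = [9, 11, 2, 6, 4]. part has length 5. The slice part[::3] selects indices [0, 3] (0->9, 3->6), giving [9, 6].

[9, 6]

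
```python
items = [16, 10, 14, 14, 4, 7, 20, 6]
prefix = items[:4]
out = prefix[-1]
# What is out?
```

items has length 8. The slice items[:4] selects indices [0, 1, 2, 3] (0->16, 1->10, 2->14, 3->14), giving [16, 10, 14, 14]. So prefix = [16, 10, 14, 14]. Then prefix[-1] = 14.

14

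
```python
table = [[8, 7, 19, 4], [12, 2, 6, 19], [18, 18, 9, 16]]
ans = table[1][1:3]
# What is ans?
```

table[1] = [12, 2, 6, 19]. table[1] has length 4. The slice table[1][1:3] selects indices [1, 2] (1->2, 2->6), giving [2, 6].

[2, 6]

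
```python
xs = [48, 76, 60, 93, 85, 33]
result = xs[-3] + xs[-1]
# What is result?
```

xs has length 6. Negative index -3 maps to positive index 6 + (-3) = 3. xs[3] = 93.
xs has length 6. Negative index -1 maps to positive index 6 + (-1) = 5. xs[5] = 33.
Sum: 93 + 33 = 126.

126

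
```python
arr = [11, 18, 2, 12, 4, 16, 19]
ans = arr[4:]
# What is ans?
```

arr has length 7. The slice arr[4:] selects indices [4, 5, 6] (4->4, 5->16, 6->19), giving [4, 16, 19].

[4, 16, 19]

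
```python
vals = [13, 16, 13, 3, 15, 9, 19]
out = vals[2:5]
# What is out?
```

vals has length 7. The slice vals[2:5] selects indices [2, 3, 4] (2->13, 3->3, 4->15), giving [13, 3, 15].

[13, 3, 15]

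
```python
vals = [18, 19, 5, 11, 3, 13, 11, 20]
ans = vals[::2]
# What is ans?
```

vals has length 8. The slice vals[::2] selects indices [0, 2, 4, 6] (0->18, 2->5, 4->3, 6->11), giving [18, 5, 3, 11].

[18, 5, 3, 11]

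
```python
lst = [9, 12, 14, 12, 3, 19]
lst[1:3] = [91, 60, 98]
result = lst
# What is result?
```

lst starts as [9, 12, 14, 12, 3, 19] (length 6). The slice lst[1:3] covers indices [1, 2] with values [12, 14]. Replacing that slice with [91, 60, 98] (different length) produces [9, 91, 60, 98, 12, 3, 19].

[9, 91, 60, 98, 12, 3, 19]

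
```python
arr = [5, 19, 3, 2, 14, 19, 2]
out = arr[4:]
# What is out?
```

arr has length 7. The slice arr[4:] selects indices [4, 5, 6] (4->14, 5->19, 6->2), giving [14, 19, 2].

[14, 19, 2]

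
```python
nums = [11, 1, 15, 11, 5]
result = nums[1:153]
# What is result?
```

nums has length 5. The slice nums[1:153] selects indices [1, 2, 3, 4] (1->1, 2->15, 3->11, 4->5), giving [1, 15, 11, 5].

[1, 15, 11, 5]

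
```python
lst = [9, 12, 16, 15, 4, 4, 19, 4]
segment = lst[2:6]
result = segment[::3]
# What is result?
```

lst has length 8. The slice lst[2:6] selects indices [2, 3, 4, 5] (2->16, 3->15, 4->4, 5->4), giving [16, 15, 4, 4]. So segment = [16, 15, 4, 4]. segment has length 4. The slice segment[::3] selects indices [0, 3] (0->16, 3->4), giving [16, 4].

[16, 4]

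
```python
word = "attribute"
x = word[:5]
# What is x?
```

word has length 9. The slice word[:5] selects indices [0, 1, 2, 3, 4] (0->'a', 1->'t', 2->'t', 3->'r', 4->'i'), giving 'attri'.

'attri'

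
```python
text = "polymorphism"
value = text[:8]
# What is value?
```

text has length 12. The slice text[:8] selects indices [0, 1, 2, 3, 4, 5, 6, 7] (0->'p', 1->'o', 2->'l', 3->'y', 4->'m', 5->'o', 6->'r', 7->'p'), giving 'polymorp'.

'polymorp'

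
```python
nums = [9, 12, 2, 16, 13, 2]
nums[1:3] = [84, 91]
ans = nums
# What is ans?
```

nums starts as [9, 12, 2, 16, 13, 2] (length 6). The slice nums[1:3] covers indices [1, 2] with values [12, 2]. Replacing that slice with [84, 91] (same length) produces [9, 84, 91, 16, 13, 2].

[9, 84, 91, 16, 13, 2]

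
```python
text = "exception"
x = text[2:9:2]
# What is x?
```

text has length 9. The slice text[2:9:2] selects indices [2, 4, 6, 8] (2->'c', 4->'p', 6->'i', 8->'n'), giving 'cpin'.

'cpin'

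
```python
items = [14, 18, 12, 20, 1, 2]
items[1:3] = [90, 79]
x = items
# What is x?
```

items starts as [14, 18, 12, 20, 1, 2] (length 6). The slice items[1:3] covers indices [1, 2] with values [18, 12]. Replacing that slice with [90, 79] (same length) produces [14, 90, 79, 20, 1, 2].

[14, 90, 79, 20, 1, 2]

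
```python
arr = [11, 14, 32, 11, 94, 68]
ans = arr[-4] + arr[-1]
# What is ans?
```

arr has length 6. Negative index -4 maps to positive index 6 + (-4) = 2. arr[2] = 32.
arr has length 6. Negative index -1 maps to positive index 6 + (-1) = 5. arr[5] = 68.
Sum: 32 + 68 = 100.

100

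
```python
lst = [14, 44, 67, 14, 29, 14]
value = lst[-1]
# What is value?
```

lst has length 6. Negative index -1 maps to positive index 6 + (-1) = 5. lst[5] = 14.

14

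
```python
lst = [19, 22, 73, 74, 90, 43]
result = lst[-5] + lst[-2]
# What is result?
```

lst has length 6. Negative index -5 maps to positive index 6 + (-5) = 1. lst[1] = 22.
lst has length 6. Negative index -2 maps to positive index 6 + (-2) = 4. lst[4] = 90.
Sum: 22 + 90 = 112.

112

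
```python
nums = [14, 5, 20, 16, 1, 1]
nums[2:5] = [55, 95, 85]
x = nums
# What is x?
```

nums starts as [14, 5, 20, 16, 1, 1] (length 6). The slice nums[2:5] covers indices [2, 3, 4] with values [20, 16, 1]. Replacing that slice with [55, 95, 85] (same length) produces [14, 5, 55, 95, 85, 1].

[14, 5, 55, 95, 85, 1]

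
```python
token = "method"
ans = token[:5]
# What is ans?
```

token has length 6. The slice token[:5] selects indices [0, 1, 2, 3, 4] (0->'m', 1->'e', 2->'t', 3->'h', 4->'o'), giving 'metho'.

'metho'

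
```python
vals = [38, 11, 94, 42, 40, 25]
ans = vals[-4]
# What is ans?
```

vals has length 6. Negative index -4 maps to positive index 6 + (-4) = 2. vals[2] = 94.

94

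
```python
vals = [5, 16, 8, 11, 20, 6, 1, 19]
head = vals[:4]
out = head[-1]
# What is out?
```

vals has length 8. The slice vals[:4] selects indices [0, 1, 2, 3] (0->5, 1->16, 2->8, 3->11), giving [5, 16, 8, 11]. So head = [5, 16, 8, 11]. Then head[-1] = 11.

11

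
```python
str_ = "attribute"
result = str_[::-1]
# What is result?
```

str_ has length 9. The slice str_[::-1] selects indices [8, 7, 6, 5, 4, 3, 2, 1, 0] (8->'e', 7->'t', 6->'u', 5->'b', 4->'i', 3->'r', 2->'t', 1->'t', 0->'a'), giving 'etubirtta'.

'etubirtta'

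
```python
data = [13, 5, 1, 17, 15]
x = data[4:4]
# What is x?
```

data has length 5. The slice data[4:4] resolves to an empty index range, so the result is [].

[]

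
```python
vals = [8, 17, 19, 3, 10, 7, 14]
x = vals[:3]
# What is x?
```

vals has length 7. The slice vals[:3] selects indices [0, 1, 2] (0->8, 1->17, 2->19), giving [8, 17, 19].

[8, 17, 19]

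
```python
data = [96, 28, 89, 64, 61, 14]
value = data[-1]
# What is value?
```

data has length 6. Negative index -1 maps to positive index 6 + (-1) = 5. data[5] = 14.

14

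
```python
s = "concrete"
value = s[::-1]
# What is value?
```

s has length 8. The slice s[::-1] selects indices [7, 6, 5, 4, 3, 2, 1, 0] (7->'e', 6->'t', 5->'e', 4->'r', 3->'c', 2->'n', 1->'o', 0->'c'), giving 'etercnoc'.

'etercnoc'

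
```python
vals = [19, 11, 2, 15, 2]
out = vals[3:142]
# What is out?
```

vals has length 5. The slice vals[3:142] selects indices [3, 4] (3->15, 4->2), giving [15, 2].

[15, 2]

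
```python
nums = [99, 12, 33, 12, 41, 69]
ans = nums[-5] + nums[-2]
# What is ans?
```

nums has length 6. Negative index -5 maps to positive index 6 + (-5) = 1. nums[1] = 12.
nums has length 6. Negative index -2 maps to positive index 6 + (-2) = 4. nums[4] = 41.
Sum: 12 + 41 = 53.

53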